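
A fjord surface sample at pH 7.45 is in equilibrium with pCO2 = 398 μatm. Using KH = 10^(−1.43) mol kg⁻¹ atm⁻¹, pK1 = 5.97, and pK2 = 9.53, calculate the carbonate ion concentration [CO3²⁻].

[CO3²⁻] = 3.71 μmol/kg

[CO2*] = KH · pCO2 = 10^(−1.43) × 398×10^-6 = 1.479×10^-5 mol/kg
α₀ = 1/(1 + K1/[H⁺] + K1K2/[H⁺]²) = 1/(1 + 10^+1.48 + 10^-0.60) = 0.03180
DIC = [CO2*]/α₀ = 1.479×10^-5 / 0.03180 = 0.4651 mmol/kg
[CO3²⁻] = α₂·DIC; α₂ = 0.007987, so [CO3²⁻] = 0.007987 × 0.4651 = 0.00371 mmol/kg = 3.71 μmol/kg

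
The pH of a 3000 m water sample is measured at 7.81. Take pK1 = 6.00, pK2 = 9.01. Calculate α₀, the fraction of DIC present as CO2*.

α₀ = 0.0144

α₀ = 1 / (1 + K1/[H⁺] + K1K2/[H⁺]²) = 1 / (1 + 10^+1.81 + 10^+0.61)
   = 1 / (1 + 64.565 + 4.0738) = 1/69.639 = 0.01436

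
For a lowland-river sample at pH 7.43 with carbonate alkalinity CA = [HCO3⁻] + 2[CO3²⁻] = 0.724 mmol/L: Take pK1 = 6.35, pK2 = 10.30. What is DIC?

CA = [HCO3⁻] + 2[CO3²⁻] = (α₁ + 2α₂)·DIC
At pH 7.43: [H⁺]/K1 = 10^-1.08 = 0.083176, K2/[H⁺] = 10^-2.87 = 0.0013490
α₁ = 1/(1 + 0.083176 + 0.0013490) = 1/1.0845 = 0.9221; α₂ = α₁·K2/[H⁺] = 0.001244
α₁ + 2α₂ = 0.9246
DIC = CA / (α₁ + 2α₂) = 0.724 / 0.9246 = 0.783 mmol/L

DIC = 0.783 mmol/L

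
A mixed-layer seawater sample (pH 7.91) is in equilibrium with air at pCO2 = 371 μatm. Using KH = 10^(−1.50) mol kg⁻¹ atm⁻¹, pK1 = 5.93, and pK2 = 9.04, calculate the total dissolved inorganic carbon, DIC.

DIC = 1.22 mmol/kg

[CO2*] = KH · pCO2 = 10^(−1.50) × 371×10^-6 = 1.173×10^-5 mol/kg
α₀ = 1/(1 + K1/[H⁺] + K1K2/[H⁺]²) = 1/(1 + 10^+1.98 + 10^+0.85) = 0.009654
DIC = [CO2*]/α₀ = 1.173×10^-5 / 0.009654 = 1.22 mmol/kg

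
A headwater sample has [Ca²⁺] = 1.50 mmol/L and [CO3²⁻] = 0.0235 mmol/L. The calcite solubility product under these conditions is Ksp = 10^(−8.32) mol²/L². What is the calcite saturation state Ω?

Ω = 7.36

Ksp = 10^(−8.32) = 4.786×10^-9
Ω = [Ca²⁺][CO3²⁻]/Ksp = (1.50×10^-3)(0.0235×10^-3) / 4.786×10^-9 = 7.36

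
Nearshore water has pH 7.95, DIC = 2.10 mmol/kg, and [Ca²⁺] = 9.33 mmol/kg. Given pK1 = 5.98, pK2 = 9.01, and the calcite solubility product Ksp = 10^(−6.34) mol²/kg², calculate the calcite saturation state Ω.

Ω = 3.40

α₂ = 1 / (1 + [H⁺]/K2 + [H⁺]²/(K1K2)) = 1 / (1 + 10^+1.06 + 10^-0.91)
   = 1 / (1 + 11.482 + 0.12303) = 1/12.605 = 0.07934
[CO3²⁻] = α₂ × DIC = 0.07934 × 2.10 = 0.1666 mmol/kg
Ksp = 10^(−6.34) = 4.571×10^-7
Ω = [Ca²⁺][CO3²⁻]/Ksp = (9.33×10^-3)(1.666×10^-4) / 4.571×10^-7 = 3.40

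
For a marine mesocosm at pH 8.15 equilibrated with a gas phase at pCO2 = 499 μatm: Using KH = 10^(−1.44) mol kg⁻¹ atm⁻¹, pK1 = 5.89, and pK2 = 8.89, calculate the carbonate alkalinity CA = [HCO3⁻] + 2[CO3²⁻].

[CO2*] = KH · pCO2 = 10^(−1.44) × 499×10^-6 = 1.812×10^-5 mol/kg
α₀ = 1/(1 + K1/[H⁺] + K1K2/[H⁺]²) = 1/(1 + 10^+2.26 + 10^+1.52) = 0.004628
DIC = [CO2*]/α₀ = 1.812×10^-5 / 0.004628 = 3.915 mmol/kg
CA = (α₁ + 2α₂)·DIC = (0.8421 + 2×0.1532) × 3.915 = 4.50 mmol/kg

CA = 4.50 mmol/kg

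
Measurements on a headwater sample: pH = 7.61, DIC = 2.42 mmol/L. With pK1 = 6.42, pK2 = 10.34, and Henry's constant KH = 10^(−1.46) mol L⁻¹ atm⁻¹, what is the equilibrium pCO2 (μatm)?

α₀ = 1 / (1 + K1/[H⁺] + K1K2/[H⁺]²) = 1 / (1 + 10^+1.19 + 10^-1.54)
   = 1 / (1 + 15.488 + 0.028840) = 1/16.517 = 0.06054
[CO2*] = α₀ × DIC = 0.06054 × 2.42 = 0.1465 mmol/L
pCO2 = [CO2*]/KH = 1.465×10^-4 / 3.467×10^-2 = 4230 μatm

pCO2 = 4230 μatm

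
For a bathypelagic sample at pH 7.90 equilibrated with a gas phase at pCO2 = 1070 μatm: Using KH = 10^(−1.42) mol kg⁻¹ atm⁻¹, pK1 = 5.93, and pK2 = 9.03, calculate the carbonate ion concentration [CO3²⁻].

[CO3²⁻] = 0.281 mmol/kg

[CO2*] = KH · pCO2 = 10^(−1.42) × 1070×10^-6 = 4.068×10^-5 mol/kg
α₀ = 1/(1 + K1/[H⁺] + K1K2/[H⁺]²) = 1/(1 + 10^+1.97 + 10^+0.84) = 0.009877
DIC = [CO2*]/α₀ = 4.068×10^-5 / 0.009877 = 4.119 mmol/kg
[CO3²⁻] = α₂·DIC; α₂ = 0.06833, so [CO3²⁻] = 0.06833 × 4.119 = 0.281 mmol/kg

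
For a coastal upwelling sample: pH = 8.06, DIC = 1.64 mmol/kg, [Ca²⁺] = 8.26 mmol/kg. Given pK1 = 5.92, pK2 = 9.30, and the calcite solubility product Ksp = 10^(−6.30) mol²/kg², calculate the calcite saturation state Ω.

Ω = 1.46

α₂ = 1 / (1 + [H⁺]/K2 + [H⁺]²/(K1K2)) = 1 / (1 + 10^+1.24 + 10^-0.90)
   = 1 / (1 + 17.378 + 0.12589) = 1/18.504 = 0.05404
[CO3²⁻] = α₂ × DIC = 0.05404 × 1.64 = 0.08863 mmol/kg
Ksp = 10^(−6.30) = 5.012×10^-7
Ω = [Ca²⁺][CO3²⁻]/Ksp = (8.26×10^-3)(8.863×10^-5) / 5.012×10^-7 = 1.46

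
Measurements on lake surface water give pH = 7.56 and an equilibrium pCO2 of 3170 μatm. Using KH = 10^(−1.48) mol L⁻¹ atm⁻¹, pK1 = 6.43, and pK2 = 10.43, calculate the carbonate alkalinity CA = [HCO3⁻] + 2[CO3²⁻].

CA = 1.42 mmol/L

[CO2*] = KH · pCO2 = 10^(−1.48) × 3170×10^-6 = 1.050×10^-4 mol/L
α₀ = 1/(1 + K1/[H⁺] + K1K2/[H⁺]²) = 1/(1 + 10^+1.13 + 10^-1.74) = 0.06893
DIC = [CO2*]/α₀ = 1.050×10^-4 / 0.06893 = 1.523 mmol/L
CA = (α₁ + 2α₂)·DIC = (0.9298 + 2×0.001254) × 1.523 = 1.42 mmol/L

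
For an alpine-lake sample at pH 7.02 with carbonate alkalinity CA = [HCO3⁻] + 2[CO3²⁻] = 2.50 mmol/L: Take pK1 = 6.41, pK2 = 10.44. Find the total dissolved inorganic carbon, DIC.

DIC = 3.11 mmol/L

CA = [HCO3⁻] + 2[CO3²⁻] = (α₁ + 2α₂)·DIC
At pH 7.02: [H⁺]/K1 = 10^-0.61 = 0.24547, K2/[H⁺] = 10^-3.42 = 0.00038019
α₁ = 1/(1 + 0.24547 + 0.00038019) = 1/1.2459 = 0.8027; α₂ = α₁·K2/[H⁺] = 0.0003052
α₁ + 2α₂ = 0.8033
DIC = CA / (α₁ + 2α₂) = 2.50 / 0.8033 = 3.11 mmol/L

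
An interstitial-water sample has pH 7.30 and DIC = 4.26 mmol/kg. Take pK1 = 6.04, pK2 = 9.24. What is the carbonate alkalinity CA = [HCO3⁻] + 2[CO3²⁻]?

CA = [HCO3⁻] + 2[CO3²⁻] = (α₁ + 2α₂)·DIC
At pH 7.30: [H⁺]/K1 = 10^-1.26 = 0.054954, K2/[H⁺] = 10^-1.94 = 0.011482
α₁ = 1/(1 + 0.054954 + 0.011482) = 1/1.0664 = 0.9377; α₂ = α₁·K2/[H⁺] = 0.01077
α₁ + 2α₂ = 0.9592
CA = 0.9592 × 4.26 = 4.09 mmol/kg

CA = 4.09 mmol/kg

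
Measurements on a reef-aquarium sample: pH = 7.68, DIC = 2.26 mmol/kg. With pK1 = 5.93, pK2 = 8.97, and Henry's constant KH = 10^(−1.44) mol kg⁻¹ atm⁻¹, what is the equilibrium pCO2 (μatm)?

pCO2 = 1040 μatm

α₀ = 1 / (1 + K1/[H⁺] + K1K2/[H⁺]²) = 1 / (1 + 10^+1.75 + 10^+0.46)
   = 1 / (1 + 56.234 + 2.8840) = 1/60.118 = 0.01663
[CO2*] = α₀ × DIC = 0.01663 × 2.26 = 0.03759 mmol/kg
pCO2 = [CO2*]/KH = 3.759×10^-5 / 3.631×10^-2 = 1040 μatm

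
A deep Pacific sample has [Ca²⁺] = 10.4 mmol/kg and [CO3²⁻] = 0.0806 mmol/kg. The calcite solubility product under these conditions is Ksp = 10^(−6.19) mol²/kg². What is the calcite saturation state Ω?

Ksp = 10^(−6.19) = 6.457×10^-7
Ω = [Ca²⁺][CO3²⁻]/Ksp = (10.4×10^-3)(0.0806×10^-3) / 6.457×10^-7 = 1.30

Ω = 1.30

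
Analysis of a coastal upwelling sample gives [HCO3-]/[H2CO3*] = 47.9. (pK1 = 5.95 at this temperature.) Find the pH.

From K1 = [H⁺][HCO3-]/[H2CO3*]:  pH = pK1 + log₁₀([HCO3-]/[H2CO3*])
log₁₀(47.9) = +1.680
pH = 5.95 + (+1.680) = 7.63

pH = 7.63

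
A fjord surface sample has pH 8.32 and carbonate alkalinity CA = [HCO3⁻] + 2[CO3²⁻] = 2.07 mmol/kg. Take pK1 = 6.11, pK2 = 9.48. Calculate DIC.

DIC = 1.96 mmol/kg

CA = [HCO3⁻] + 2[CO3²⁻] = (α₁ + 2α₂)·DIC
At pH 8.32: [H⁺]/K1 = 10^-2.21 = 0.0061660, K2/[H⁺] = 10^-1.16 = 0.069183
α₁ = 1/(1 + 0.0061660 + 0.069183) = 1/1.0753 = 0.9299; α₂ = α₁·K2/[H⁺] = 0.06434
α₁ + 2α₂ = 1.0586
DIC = CA / (α₁ + 2α₂) = 2.07 / 1.0586 = 1.96 mmol/kg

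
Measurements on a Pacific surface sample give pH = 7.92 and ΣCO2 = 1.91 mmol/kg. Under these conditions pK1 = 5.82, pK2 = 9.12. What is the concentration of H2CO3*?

α₀ = 1 / (1 + K1/[H⁺] + K1K2/[H⁺]²) = 1 / (1 + 10^+2.10 + 10^+0.90)
   = 1 / (1 + 125.89 + 7.9433) = 1/134.84 = 0.007416
[CO2*] = α₀ × DIC = 0.007416 × 1.91 = 0.0142 mmol/kg = 14.2 μmol/kg

[CO2*] = 14.2 μmol/kg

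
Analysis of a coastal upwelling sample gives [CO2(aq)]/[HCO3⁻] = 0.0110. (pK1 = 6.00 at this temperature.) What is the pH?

From K1 = [H⁺][HCO3⁻]/[CO2(aq)]:  pH = pK1 − log₁₀([CO2(aq)]/[HCO3⁻])
log₁₀(0.0110) = -1.959
pH = 6.00 − (-1.959) = 7.96

pH = 7.96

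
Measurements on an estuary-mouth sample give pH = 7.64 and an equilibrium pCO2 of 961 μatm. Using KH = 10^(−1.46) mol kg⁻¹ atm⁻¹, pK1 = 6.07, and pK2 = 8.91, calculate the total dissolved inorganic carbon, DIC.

DIC = 1.34 mmol/kg

[CO2*] = KH · pCO2 = 10^(−1.46) × 961×10^-6 = 3.332×10^-5 mol/kg
α₀ = 1/(1 + K1/[H⁺] + K1K2/[H⁺]²) = 1/(1 + 10^+1.57 + 10^+0.30) = 0.02491
DIC = [CO2*]/α₀ = 3.332×10^-5 / 0.02491 = 1.34 mmol/kg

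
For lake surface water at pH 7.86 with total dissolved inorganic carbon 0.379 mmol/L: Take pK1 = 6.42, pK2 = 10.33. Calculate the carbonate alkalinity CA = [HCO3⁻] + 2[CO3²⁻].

CA = 0.367 mmol/L

CA = [HCO3⁻] + 2[CO3²⁻] = (α₁ + 2α₂)·DIC
At pH 7.86: [H⁺]/K1 = 10^-1.44 = 0.036308, K2/[H⁺] = 10^-2.47 = 0.0033884
α₁ = 1/(1 + 0.036308 + 0.0033884) = 1/1.0397 = 0.9618; α₂ = α₁·K2/[H⁺] = 0.003259
α₁ + 2α₂ = 0.9683
CA = 0.9683 × 0.379 = 0.367 mmol/L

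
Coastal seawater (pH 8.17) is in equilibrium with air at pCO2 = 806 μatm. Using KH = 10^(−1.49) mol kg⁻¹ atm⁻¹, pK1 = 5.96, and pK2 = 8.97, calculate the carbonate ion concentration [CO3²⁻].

[CO2*] = KH · pCO2 = 10^(−1.49) × 806×10^-6 = 2.608×10^-5 mol/kg
α₀ = 1/(1 + K1/[H⁺] + K1K2/[H⁺]²) = 1/(1 + 10^+2.21 + 10^+1.41) = 0.005294
DIC = [CO2*]/α₀ = 2.608×10^-5 / 0.005294 = 4.926 mmol/kg
[CO3²⁻] = α₂·DIC; α₂ = 0.1361, so [CO3²⁻] = 0.1361 × 4.926 = 0.670 mmol/kg

[CO3²⁻] = 0.670 mmol/kg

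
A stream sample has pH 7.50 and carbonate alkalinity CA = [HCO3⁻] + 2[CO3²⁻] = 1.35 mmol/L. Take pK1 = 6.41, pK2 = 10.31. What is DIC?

DIC = 1.46 mmol/L

CA = [HCO3⁻] + 2[CO3²⁻] = (α₁ + 2α₂)·DIC
At pH 7.50: [H⁺]/K1 = 10^-1.09 = 0.081283, K2/[H⁺] = 10^-2.81 = 0.0015488
α₁ = 1/(1 + 0.081283 + 0.0015488) = 1/1.0828 = 0.9235; α₂ = α₁·K2/[H⁺] = 0.001430
α₁ + 2α₂ = 0.9264
DIC = CA / (α₁ + 2α₂) = 1.35 / 0.9264 = 1.46 mmol/L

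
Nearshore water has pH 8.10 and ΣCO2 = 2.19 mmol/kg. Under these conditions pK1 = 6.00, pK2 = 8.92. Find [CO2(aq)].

[CO2*] = 15.0 μmol/kg

α₀ = 1 / (1 + K1/[H⁺] + K1K2/[H⁺]²) = 1 / (1 + 10^+2.10 + 10^+1.28)
   = 1 / (1 + 125.89 + 19.055) = 1/145.95 = 0.006852
[CO2*] = α₀ × DIC = 0.006852 × 2.19 = 0.0150 mmol/kg = 15.0 μmol/kg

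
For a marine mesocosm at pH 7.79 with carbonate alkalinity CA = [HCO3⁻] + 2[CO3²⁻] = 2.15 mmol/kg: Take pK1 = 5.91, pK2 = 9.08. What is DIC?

DIC = 2.08 mmol/kg

CA = [HCO3⁻] + 2[CO3²⁻] = (α₁ + 2α₂)·DIC
At pH 7.79: [H⁺]/K1 = 10^-1.88 = 0.013183, K2/[H⁺] = 10^-1.29 = 0.051286
α₁ = 1/(1 + 0.013183 + 0.051286) = 1/1.0645 = 0.9394; α₂ = α₁·K2/[H⁺] = 0.04818
α₁ + 2α₂ = 1.0358
DIC = CA / (α₁ + 2α₂) = 2.15 / 1.0358 = 2.08 mmol/kg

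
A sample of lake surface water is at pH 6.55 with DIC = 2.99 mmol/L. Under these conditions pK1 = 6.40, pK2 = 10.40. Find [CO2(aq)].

[CO2*] = 1.24 mmol/L

α₀ = 1 / (1 + K1/[H⁺] + K1K2/[H⁺]²) = 1 / (1 + 10^+0.15 + 10^-3.70)
   = 1 / (1 + 1.4125 + 0.00019953) = 1/2.4127 = 0.4145
[CO2*] = α₀ × DIC = 0.4145 × 2.99 = 1.24 mmol/L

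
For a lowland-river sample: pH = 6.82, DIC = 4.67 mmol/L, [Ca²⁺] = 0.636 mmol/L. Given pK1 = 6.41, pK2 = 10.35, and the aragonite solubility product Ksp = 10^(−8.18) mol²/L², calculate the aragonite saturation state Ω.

Ω = 0.0955

α₂ = 1 / (1 + [H⁺]/K2 + [H⁺]²/(K1K2)) = 1 / (1 + 10^+3.53 + 10^+3.12)
   = 1 / (1 + 3388.4 + 1318.3) = 1/4707.7 = 0.0002124
[CO3²⁻] = α₂ × DIC = 0.0002124 × 4.67 = 0.0009920 mmol/L = 0.9920 μmol/L
Ksp = 10^(−8.18) = 6.607×10^-9
Ω = [Ca²⁺][CO3²⁻]/Ksp = (0.636×10^-3)(9.920×10^-7) / 6.607×10^-9 = 0.0955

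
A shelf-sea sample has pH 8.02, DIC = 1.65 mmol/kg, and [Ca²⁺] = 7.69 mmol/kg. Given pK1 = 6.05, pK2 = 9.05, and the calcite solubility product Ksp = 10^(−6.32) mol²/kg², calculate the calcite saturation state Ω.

α₂ = 1 / (1 + [H⁺]/K2 + [H⁺]²/(K1K2)) = 1 / (1 + 10^+1.03 + 10^-0.94)
   = 1 / (1 + 10.715 + 0.11482) = 1/11.830 = 0.08453
[CO3²⁻] = α₂ × DIC = 0.08453 × 1.65 = 0.1395 mmol/kg
Ksp = 10^(−6.32) = 4.786×10^-7
Ω = [Ca²⁺][CO3²⁻]/Ksp = (7.69×10^-3)(1.395×10^-4) / 4.786×10^-7 = 2.24

Ω = 2.24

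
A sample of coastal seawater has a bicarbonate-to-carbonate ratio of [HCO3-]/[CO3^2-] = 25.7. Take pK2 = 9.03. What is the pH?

From K2 = [H⁺][CO3^2-]/[HCO3-]:  pH = pK2 − log₁₀([HCO3-]/[CO3^2-])
log₁₀(25.7) = +1.410
pH = 9.03 − (+1.410) = 7.62

pH = 7.62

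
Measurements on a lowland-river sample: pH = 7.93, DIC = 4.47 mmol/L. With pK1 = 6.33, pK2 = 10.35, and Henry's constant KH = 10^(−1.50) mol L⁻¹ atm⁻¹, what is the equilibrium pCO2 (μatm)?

α₀ = 1 / (1 + K1/[H⁺] + K1K2/[H⁺]²) = 1 / (1 + 10^+1.60 + 10^-0.82)
   = 1 / (1 + 39.811 + 0.15136) = 1/40.962 = 0.02441
[CO2*] = α₀ × DIC = 0.02441 × 4.47 = 0.1091 mmol/L
pCO2 = [CO2*]/KH = 1.091×10^-4 / 3.162×10^-2 = 3450 μatm

pCO2 = 3450 μatm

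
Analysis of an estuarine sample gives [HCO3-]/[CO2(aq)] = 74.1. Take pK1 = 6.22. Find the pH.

pH = 8.09

From K1 = [H⁺][HCO3-]/[CO2(aq)]:  pH = pK1 + log₁₀([HCO3-]/[CO2(aq)])
log₁₀(74.1) = +1.870
pH = 6.22 + (+1.870) = 8.09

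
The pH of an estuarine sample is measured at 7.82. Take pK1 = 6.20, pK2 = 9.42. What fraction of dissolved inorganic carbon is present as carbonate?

α₂ = 0.0239

α₂ = 1 / (1 + [H⁺]/K2 + [H⁺]²/(K1K2)) = 1 / (1 + 10^+1.60 + 10^-0.02)
   = 1 / (1 + 39.811 + 0.95499) = 1/41.766 = 0.02394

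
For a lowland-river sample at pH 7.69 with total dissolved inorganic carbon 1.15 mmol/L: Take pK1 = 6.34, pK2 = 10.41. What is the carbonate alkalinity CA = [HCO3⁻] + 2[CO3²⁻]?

CA = [HCO3⁻] + 2[CO3²⁻] = (α₁ + 2α₂)·DIC
At pH 7.69: [H⁺]/K1 = 10^-1.35 = 0.044668, K2/[H⁺] = 10^-2.72 = 0.0019055
α₁ = 1/(1 + 0.044668 + 0.0019055) = 1/1.0466 = 0.9555; α₂ = α₁·K2/[H⁺] = 0.001821
α₁ + 2α₂ = 0.9591
CA = 0.9591 × 1.15 = 1.10 mmol/L

CA = 1.10 mmol/L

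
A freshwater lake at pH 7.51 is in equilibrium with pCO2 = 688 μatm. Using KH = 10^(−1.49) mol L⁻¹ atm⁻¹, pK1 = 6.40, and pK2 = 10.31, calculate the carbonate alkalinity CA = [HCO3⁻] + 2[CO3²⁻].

[CO2*] = KH · pCO2 = 10^(−1.49) × 688×10^-6 = 2.226×10^-5 mol/L
α₀ = 1/(1 + K1/[H⁺] + K1K2/[H⁺]²) = 1/(1 + 10^+1.11 + 10^-1.69) = 0.07193
DIC = [CO2*]/α₀ = 2.226×10^-5 / 0.07193 = 0.3095 mmol/L
CA = (α₁ + 2α₂)·DIC = (0.9266 + 2×0.001469) × 0.3095 = 0.288 mmol/L

CA = 0.288 mmol/L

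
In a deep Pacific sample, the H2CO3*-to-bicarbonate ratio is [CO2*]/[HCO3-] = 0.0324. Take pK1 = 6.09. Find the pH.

pH = 7.58

From K1 = [H⁺][HCO3-]/[CO2*]:  pH = pK1 − log₁₀([CO2*]/[HCO3-])
log₁₀(0.0324) = -1.489
pH = 6.09 − (-1.489) = 7.58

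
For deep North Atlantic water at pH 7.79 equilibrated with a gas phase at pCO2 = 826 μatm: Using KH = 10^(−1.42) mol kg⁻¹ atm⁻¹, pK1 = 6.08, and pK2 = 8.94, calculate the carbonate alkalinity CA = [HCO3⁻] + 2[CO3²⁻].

[CO2*] = KH · pCO2 = 10^(−1.42) × 826×10^-6 = 3.140×10^-5 mol/kg
α₀ = 1/(1 + K1/[H⁺] + K1K2/[H⁺]²) = 1/(1 + 10^+1.71 + 10^+0.56) = 0.01788
DIC = [CO2*]/α₀ = 3.140×10^-5 / 0.01788 = 1.756 mmol/kg
CA = (α₁ + 2α₂)·DIC = (0.9172 + 2×0.06493) × 1.756 = 1.84 mmol/kg

CA = 1.84 mmol/kg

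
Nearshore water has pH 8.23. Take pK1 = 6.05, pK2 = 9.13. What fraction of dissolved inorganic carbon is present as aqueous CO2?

α₀ = 0.00583

α₀ = 1 / (1 + K1/[H⁺] + K1K2/[H⁺]²) = 1 / (1 + 10^+2.18 + 10^+1.28)
   = 1 / (1 + 151.36 + 19.055) = 1/171.41 = 0.005834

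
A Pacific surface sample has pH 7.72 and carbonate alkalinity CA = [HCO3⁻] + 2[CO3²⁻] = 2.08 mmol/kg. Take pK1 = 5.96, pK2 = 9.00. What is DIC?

DIC = 2.01 mmol/kg

CA = [HCO3⁻] + 2[CO3²⁻] = (α₁ + 2α₂)·DIC
At pH 7.72: [H⁺]/K1 = 10^-1.76 = 0.017378, K2/[H⁺] = 10^-1.28 = 0.052481
α₁ = 1/(1 + 0.017378 + 0.052481) = 1/1.0699 = 0.9347; α₂ = α₁·K2/[H⁺] = 0.04905
α₁ + 2α₂ = 1.0328
DIC = CA / (α₁ + 2α₂) = 2.08 / 1.0328 = 2.01 mmol/kg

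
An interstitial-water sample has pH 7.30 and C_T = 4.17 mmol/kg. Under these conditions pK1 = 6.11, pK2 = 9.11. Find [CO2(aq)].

α₀ = 1 / (1 + K1/[H⁺] + K1K2/[H⁺]²) = 1 / (1 + 10^+1.19 + 10^-0.62)
   = 1 / (1 + 15.488 + 0.23988) = 1/16.728 = 0.05978
[CO2*] = α₀ × DIC = 0.05978 × 4.17 = 0.249 mmol/kg

[CO2*] = 0.249 mmol/kg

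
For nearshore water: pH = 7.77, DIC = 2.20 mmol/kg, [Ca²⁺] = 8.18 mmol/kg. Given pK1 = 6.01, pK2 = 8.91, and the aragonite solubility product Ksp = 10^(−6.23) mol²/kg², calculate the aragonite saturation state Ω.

α₂ = 1 / (1 + [H⁺]/K2 + [H⁺]²/(K1K2)) = 1 / (1 + 10^+1.14 + 10^-0.62)
   = 1 / (1 + 13.804 + 0.23988) = 1/15.044 = 0.06647
[CO3²⁻] = α₂ × DIC = 0.06647 × 2.20 = 0.1462 mmol/kg
Ksp = 10^(−6.23) = 5.888×10^-7
Ω = [Ca²⁺][CO3²⁻]/Ksp = (8.18×10^-3)(1.462×10^-4) / 5.888×10^-7 = 2.03

Ω = 2.03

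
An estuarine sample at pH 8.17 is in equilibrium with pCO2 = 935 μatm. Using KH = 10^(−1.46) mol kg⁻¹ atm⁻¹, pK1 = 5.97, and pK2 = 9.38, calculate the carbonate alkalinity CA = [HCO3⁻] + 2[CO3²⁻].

[CO2*] = KH · pCO2 = 10^(−1.46) × 935×10^-6 = 3.242×10^-5 mol/kg
α₀ = 1/(1 + K1/[H⁺] + K1K2/[H⁺]²) = 1/(1 + 10^+2.20 + 10^+0.99) = 0.005908
DIC = [CO2*]/α₀ = 3.242×10^-5 / 0.005908 = 5.487 mmol/kg
CA = (α₁ + 2α₂)·DIC = (0.9364 + 2×0.05774) × 5.487 = 5.77 mmol/kg

CA = 5.77 mmol/kg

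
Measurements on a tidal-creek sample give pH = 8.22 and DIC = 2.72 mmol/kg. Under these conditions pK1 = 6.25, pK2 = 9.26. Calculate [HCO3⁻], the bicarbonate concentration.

α₁ = 1 / (1 + [H⁺]/K1 + K2/[H⁺]) = 1 / (1 + 10^-1.97 + 10^-1.04)
   = 1 / (1 + 0.010715 + 0.091201) = 1/1.1019 = 0.9075
[HCO3⁻] = α₁ × DIC = 0.9075 × 2.72 = 2.47 mmol/kg

[HCO3⁻] = 2.47 mmol/kg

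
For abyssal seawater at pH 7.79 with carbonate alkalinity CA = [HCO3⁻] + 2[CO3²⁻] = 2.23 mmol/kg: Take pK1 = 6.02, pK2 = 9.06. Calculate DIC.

DIC = 2.16 mmol/kg

CA = [HCO3⁻] + 2[CO3²⁻] = (α₁ + 2α₂)·DIC
At pH 7.79: [H⁺]/K1 = 10^-1.77 = 0.016982, K2/[H⁺] = 10^-1.27 = 0.053703
α₁ = 1/(1 + 0.016982 + 0.053703) = 1/1.0707 = 0.9340; α₂ = α₁·K2/[H⁺] = 0.05016
α₁ + 2α₂ = 1.0343
DIC = CA / (α₁ + 2α₂) = 2.23 / 1.0343 = 2.16 mmol/kg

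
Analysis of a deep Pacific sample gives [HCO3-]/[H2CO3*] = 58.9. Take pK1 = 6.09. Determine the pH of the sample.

pH = 7.86

From K1 = [H⁺][HCO3-]/[H2CO3*]:  pH = pK1 + log₁₀([HCO3-]/[H2CO3*])
log₁₀(58.9) = +1.770
pH = 6.09 + (+1.770) = 7.86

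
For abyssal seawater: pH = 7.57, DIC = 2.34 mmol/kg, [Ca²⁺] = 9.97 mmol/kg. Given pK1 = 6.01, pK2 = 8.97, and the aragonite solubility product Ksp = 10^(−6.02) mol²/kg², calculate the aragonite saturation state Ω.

Ω = 0.911

α₂ = 1 / (1 + [H⁺]/K2 + [H⁺]²/(K1K2)) = 1 / (1 + 10^+1.40 + 10^-0.16)
   = 1 / (1 + 25.119 + 0.69183) = 1/26.811 = 0.03730
[CO3²⁻] = α₂ × DIC = 0.03730 × 2.34 = 0.08728 mmol/kg
Ksp = 10^(−6.02) = 9.550×10^-7
Ω = [Ca²⁺][CO3²⁻]/Ksp = (9.97×10^-3)(8.728×10^-5) / 9.550×10^-7 = 0.911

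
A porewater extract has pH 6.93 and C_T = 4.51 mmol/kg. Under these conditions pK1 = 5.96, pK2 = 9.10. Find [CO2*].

α₀ = 1 / (1 + K1/[H⁺] + K1K2/[H⁺]²) = 1 / (1 + 10^+0.97 + 10^-1.20)
   = 1 / (1 + 9.3325 + 0.063096) = 1/10.396 = 0.09619
[CO2*] = α₀ × DIC = 0.09619 × 4.51 = 0.434 mmol/kg

[CO2*] = 0.434 mmol/kg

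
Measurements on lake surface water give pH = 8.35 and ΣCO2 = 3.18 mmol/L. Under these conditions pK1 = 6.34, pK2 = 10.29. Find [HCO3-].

[HCO3⁻] = 3.11 mmol/L

α₁ = 1 / (1 + [H⁺]/K1 + K2/[H⁺]) = 1 / (1 + 10^-2.01 + 10^-1.94)
   = 1 / (1 + 0.0097724 + 0.011482) = 1/1.0213 = 0.9792
[HCO3⁻] = α₁ × DIC = 0.9792 × 3.18 = 3.11 mmol/L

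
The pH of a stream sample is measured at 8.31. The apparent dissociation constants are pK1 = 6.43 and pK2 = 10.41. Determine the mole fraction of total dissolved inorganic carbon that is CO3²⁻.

α₂ = 1 / (1 + [H⁺]/K2 + [H⁺]²/(K1K2)) = 1 / (1 + 10^+2.10 + 10^+0.22)
   = 1 / (1 + 125.89 + 1.6596) = 1/128.55 = 0.007779

α₂ = 0.00778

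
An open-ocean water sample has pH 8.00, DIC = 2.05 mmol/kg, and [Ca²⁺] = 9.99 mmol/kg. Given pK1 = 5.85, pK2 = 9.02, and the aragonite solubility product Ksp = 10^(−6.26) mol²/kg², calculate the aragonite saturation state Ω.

Ω = 3.23

α₂ = 1 / (1 + [H⁺]/K2 + [H⁺]²/(K1K2)) = 1 / (1 + 10^+1.02 + 10^-1.13)
   = 1 / (1 + 10.471 + 0.074131) = 1/11.545 = 0.08661
[CO3²⁻] = α₂ × DIC = 0.08661 × 2.05 = 0.1776 mmol/kg
Ksp = 10^(−6.26) = 5.495×10^-7
Ω = [Ca²⁺][CO3²⁻]/Ksp = (9.99×10^-3)(1.776×10^-4) / 5.495×10^-7 = 3.23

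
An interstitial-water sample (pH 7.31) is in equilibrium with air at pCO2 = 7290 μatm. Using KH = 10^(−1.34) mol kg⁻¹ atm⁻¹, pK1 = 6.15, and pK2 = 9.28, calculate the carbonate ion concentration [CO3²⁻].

[CO2*] = KH · pCO2 = 10^(−1.34) × 7290×10^-6 = 3.332×10^-4 mol/kg
α₀ = 1/(1 + K1/[H⁺] + K1K2/[H⁺]²) = 1/(1 + 10^+1.16 + 10^-0.81) = 0.06406
DIC = [CO2*]/α₀ = 3.332×10^-4 / 0.06406 = 5.201 mmol/kg
[CO3²⁻] = α₂·DIC; α₂ = 0.009922, so [CO3²⁻] = 0.009922 × 5.201 = 0.0516 mmol/kg

[CO3²⁻] = 0.0516 mmol/kg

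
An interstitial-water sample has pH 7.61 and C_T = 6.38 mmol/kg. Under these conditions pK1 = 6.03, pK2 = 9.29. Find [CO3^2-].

[CO3²⁻] = 0.127 mmol/kg

α₂ = 1 / (1 + [H⁺]/K2 + [H⁺]²/(K1K2)) = 1 / (1 + 10^+1.68 + 10^+0.10)
   = 1 / (1 + 47.863 + 1.2589) = 1/50.122 = 0.01995
[CO3²⁻] = α₂ × DIC = 0.01995 × 6.38 = 0.127 mmol/kg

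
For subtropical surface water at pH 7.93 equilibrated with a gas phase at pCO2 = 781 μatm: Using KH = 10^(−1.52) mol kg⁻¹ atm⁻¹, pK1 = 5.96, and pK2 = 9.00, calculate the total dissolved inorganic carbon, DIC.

DIC = 2.41 mmol/kg

[CO2*] = KH · pCO2 = 10^(−1.52) × 781×10^-6 = 2.359×10^-5 mol/kg
α₀ = 1/(1 + K1/[H⁺] + K1K2/[H⁺]²) = 1/(1 + 10^+1.97 + 10^+0.90) = 0.009778
DIC = [CO2*]/α₀ = 2.359×10^-5 / 0.009778 = 2.41 mmol/kg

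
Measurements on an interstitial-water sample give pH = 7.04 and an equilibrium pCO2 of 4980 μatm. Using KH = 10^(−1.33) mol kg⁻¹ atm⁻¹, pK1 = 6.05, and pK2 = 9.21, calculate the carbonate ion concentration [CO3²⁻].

[CO2*] = KH · pCO2 = 10^(−1.33) × 4980×10^-6 = 2.329×10^-4 mol/kg
α₀ = 1/(1 + K1/[H⁺] + K1K2/[H⁺]²) = 1/(1 + 10^+0.99 + 10^-1.18) = 0.09226
DIC = [CO2*]/α₀ = 2.329×10^-4 / 0.09226 = 2.525 mmol/kg
[CO3²⁻] = α₂·DIC; α₂ = 0.006096, so [CO3²⁻] = 0.006096 × 2.525 = 0.0154 mmol/kg = 15.4 μmol/kg

[CO3²⁻] = 15.4 μmol/kg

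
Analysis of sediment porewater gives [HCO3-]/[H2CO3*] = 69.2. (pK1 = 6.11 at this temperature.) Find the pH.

From K1 = [H⁺][HCO3-]/[H2CO3*]:  pH = pK1 + log₁₀([HCO3-]/[H2CO3*])
log₁₀(69.2) = +1.840
pH = 6.11 + (+1.840) = 7.95

pH = 7.95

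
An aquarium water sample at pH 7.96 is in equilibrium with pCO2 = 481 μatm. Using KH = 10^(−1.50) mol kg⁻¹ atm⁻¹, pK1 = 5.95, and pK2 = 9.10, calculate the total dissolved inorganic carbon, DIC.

DIC = 1.68 mmol/kg

[CO2*] = KH · pCO2 = 10^(−1.50) × 481×10^-6 = 1.521×10^-5 mol/kg
α₀ = 1/(1 + K1/[H⁺] + K1K2/[H⁺]²) = 1/(1 + 10^+2.01 + 10^+0.87) = 0.009030
DIC = [CO2*]/α₀ = 1.521×10^-5 / 0.009030 = 1.68 mmol/kg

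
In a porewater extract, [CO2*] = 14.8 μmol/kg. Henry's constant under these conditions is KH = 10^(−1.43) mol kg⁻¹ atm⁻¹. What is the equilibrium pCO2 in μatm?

pCO2 = 398 μatm

KH = 10^(−1.43) = 3.715×10^-2 mol kg⁻¹ atm⁻¹
pCO2 = [CO2*]/KH = 14.8×10^-6 / 3.715×10^-2 = 3.98×10^-4 atm = 398 μatm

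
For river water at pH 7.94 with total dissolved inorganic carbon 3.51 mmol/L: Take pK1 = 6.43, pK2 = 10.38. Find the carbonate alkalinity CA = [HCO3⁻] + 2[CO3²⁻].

CA = [HCO3⁻] + 2[CO3²⁻] = (α₁ + 2α₂)·DIC
At pH 7.94: [H⁺]/K1 = 10^-1.51 = 0.030903, K2/[H⁺] = 10^-2.44 = 0.0036308
α₁ = 1/(1 + 0.030903 + 0.0036308) = 1/1.0345 = 0.9666; α₂ = α₁·K2/[H⁺] = 0.003510
α₁ + 2α₂ = 0.9736
CA = 0.9736 × 3.51 = 3.42 mmol/L

CA = 3.42 mmol/L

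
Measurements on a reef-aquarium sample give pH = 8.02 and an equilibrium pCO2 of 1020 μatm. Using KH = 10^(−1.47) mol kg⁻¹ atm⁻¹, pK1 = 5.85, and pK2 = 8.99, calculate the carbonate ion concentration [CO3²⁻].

[CO3²⁻] = 0.548 mmol/kg

[CO2*] = KH · pCO2 = 10^(−1.47) × 1020×10^-6 = 3.456×10^-5 mol/kg
α₀ = 1/(1 + K1/[H⁺] + K1K2/[H⁺]²) = 1/(1 + 10^+2.17 + 10^+1.20) = 0.006069
DIC = [CO2*]/α₀ = 3.456×10^-5 / 0.006069 = 5.694 mmol/kg
[CO3²⁻] = α₂·DIC; α₂ = 0.09619, so [CO3²⁻] = 0.09619 × 5.694 = 0.548 mmol/kg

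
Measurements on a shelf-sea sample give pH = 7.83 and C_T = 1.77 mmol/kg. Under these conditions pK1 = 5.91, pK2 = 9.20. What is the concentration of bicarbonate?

[HCO3⁻] = 1.68 mmol/kg

α₁ = 1 / (1 + [H⁺]/K1 + K2/[H⁺]) = 1 / (1 + 10^-1.92 + 10^-1.37)
   = 1 / (1 + 0.012023 + 0.042658) = 1/1.0547 = 0.9482
[HCO3⁻] = α₁ × DIC = 0.9482 × 1.77 = 1.68 mmol/kg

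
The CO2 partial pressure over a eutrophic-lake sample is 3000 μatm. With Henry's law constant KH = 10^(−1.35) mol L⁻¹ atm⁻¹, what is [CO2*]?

[CO2*] = 134 μmol/L

KH = 10^(−1.35) = 4.467×10^-2 mol L⁻¹ atm⁻¹
[CO2*] = KH · pCO2 = 4.467×10^-2 × 3000×10^-6 atm = 1.34×10^-4 mol/L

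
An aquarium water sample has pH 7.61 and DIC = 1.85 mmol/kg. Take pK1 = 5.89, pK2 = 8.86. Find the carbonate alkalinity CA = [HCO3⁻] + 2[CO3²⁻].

CA = [HCO3⁻] + 2[CO3²⁻] = (α₁ + 2α₂)·DIC
At pH 7.61: [H⁺]/K1 = 10^-1.72 = 0.019055, K2/[H⁺] = 10^-1.25 = 0.056234
α₁ = 1/(1 + 0.019055 + 0.056234) = 1/1.0753 = 0.9300; α₂ = α₁·K2/[H⁺] = 0.05230
α₁ + 2α₂ = 1.0346
CA = 1.0346 × 1.85 = 1.91 mmol/kg

CA = 1.91 mmol/kg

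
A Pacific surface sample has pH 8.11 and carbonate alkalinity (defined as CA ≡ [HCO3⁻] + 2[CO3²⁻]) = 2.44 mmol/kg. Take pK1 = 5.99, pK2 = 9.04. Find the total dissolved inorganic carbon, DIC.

CA = [HCO3⁻] + 2[CO3²⁻] = (α₁ + 2α₂)·DIC
At pH 8.11: [H⁺]/K1 = 10^-2.12 = 0.0075858, K2/[H⁺] = 10^-0.93 = 0.11749
α₁ = 1/(1 + 0.0075858 + 0.11749) = 1/1.1251 = 0.8888; α₂ = α₁·K2/[H⁺] = 0.1044
α₁ + 2α₂ = 1.0977
DIC = CA / (α₁ + 2α₂) = 2.44 / 1.0977 = 2.22 mmol/kg

DIC = 2.22 mmol/kg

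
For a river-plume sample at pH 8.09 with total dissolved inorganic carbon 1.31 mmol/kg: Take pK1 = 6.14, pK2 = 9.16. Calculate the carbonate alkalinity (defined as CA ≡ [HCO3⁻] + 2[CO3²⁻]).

CA = 1.40 mmol/kg

CA = [HCO3⁻] + 2[CO3²⁻] = (α₁ + 2α₂)·DIC
At pH 8.09: [H⁺]/K1 = 10^-1.95 = 0.011220, K2/[H⁺] = 10^-1.07 = 0.085114
α₁ = 1/(1 + 0.011220 + 0.085114) = 1/1.0963 = 0.9121; α₂ = α₁·K2/[H⁺] = 0.07763
α₁ + 2α₂ = 1.0674
CA = 1.0674 × 1.31 = 1.40 mmol/kg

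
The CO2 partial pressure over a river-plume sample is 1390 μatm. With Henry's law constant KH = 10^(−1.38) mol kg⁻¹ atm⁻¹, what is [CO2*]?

KH = 10^(−1.38) = 4.169×10^-2 mol kg⁻¹ atm⁻¹
[CO2*] = KH · pCO2 = 4.169×10^-2 × 1390×10^-6 atm = 5.79×10^-5 mol/kg

[CO2*] = 57.9 μmol/kg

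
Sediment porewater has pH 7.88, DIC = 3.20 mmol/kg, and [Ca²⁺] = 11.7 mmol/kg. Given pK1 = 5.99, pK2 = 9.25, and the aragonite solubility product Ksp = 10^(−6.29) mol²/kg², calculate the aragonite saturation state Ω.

α₂ = 1 / (1 + [H⁺]/K2 + [H⁺]²/(K1K2)) = 1 / (1 + 10^+1.37 + 10^-0.52)
   = 1 / (1 + 23.442 + 0.30200) = 1/24.744 = 0.04041
[CO3²⁻] = α₂ × DIC = 0.04041 × 3.20 = 0.1293 mmol/kg
Ksp = 10^(−6.29) = 5.129×10^-7
Ω = [Ca²⁺][CO3²⁻]/Ksp = (11.7×10^-3)(1.293×10^-4) / 5.129×10^-7 = 2.95

Ω = 2.95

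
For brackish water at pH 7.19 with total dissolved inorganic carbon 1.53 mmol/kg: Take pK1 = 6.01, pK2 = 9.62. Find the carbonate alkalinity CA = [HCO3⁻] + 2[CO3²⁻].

CA = 1.44 mmol/kg

CA = [HCO3⁻] + 2[CO3²⁻] = (α₁ + 2α₂)·DIC
At pH 7.19: [H⁺]/K1 = 10^-1.18 = 0.066069, K2/[H⁺] = 10^-2.43 = 0.0037154
α₁ = 1/(1 + 0.066069 + 0.0037154) = 1/1.0698 = 0.9348; α₂ = α₁·K2/[H⁺] = 0.003473
α₁ + 2α₂ = 0.9417
CA = 0.9417 × 1.53 = 1.44 mmol/kg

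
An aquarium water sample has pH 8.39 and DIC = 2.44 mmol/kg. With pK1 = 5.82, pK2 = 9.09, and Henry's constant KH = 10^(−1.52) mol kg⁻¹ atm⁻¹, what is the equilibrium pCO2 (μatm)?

α₀ = 1 / (1 + K1/[H⁺] + K1K2/[H⁺]²) = 1 / (1 + 10^+2.57 + 10^+1.87)
   = 1 / (1 + 371.54 + 74.131) = 1/446.67 = 0.002239
[CO2*] = α₀ × DIC = 0.002239 × 2.44 = 0.005463 mmol/kg = 5.463 μmol/kg
pCO2 = [CO2*]/KH = 5.463×10^-6 / 3.020×10^-2 = 181 μatm

pCO2 = 181 μatm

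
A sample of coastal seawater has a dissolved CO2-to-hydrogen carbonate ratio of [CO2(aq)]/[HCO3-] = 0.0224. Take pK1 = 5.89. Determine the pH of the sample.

From K1 = [H⁺][HCO3-]/[CO2(aq)]:  pH = pK1 − log₁₀([CO2(aq)]/[HCO3-])
log₁₀(0.0224) = -1.650
pH = 5.89 − (-1.650) = 7.54

pH = 7.54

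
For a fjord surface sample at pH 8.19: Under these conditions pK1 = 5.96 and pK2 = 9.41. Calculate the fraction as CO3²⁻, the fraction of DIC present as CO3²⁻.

α₂ = 0.0565

α₂ = 1 / (1 + [H⁺]/K2 + [H⁺]²/(K1K2)) = 1 / (1 + 10^+1.22 + 10^-1.01)
   = 1 / (1 + 16.596 + 0.097724) = 1/17.694 = 0.05652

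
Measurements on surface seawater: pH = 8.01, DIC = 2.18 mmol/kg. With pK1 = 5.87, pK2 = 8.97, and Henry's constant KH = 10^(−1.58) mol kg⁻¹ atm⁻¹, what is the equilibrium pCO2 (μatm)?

pCO2 = 538 μatm

α₀ = 1 / (1 + K1/[H⁺] + K1K2/[H⁺]²) = 1 / (1 + 10^+2.14 + 10^+1.18)
   = 1 / (1 + 138.04 + 15.136) = 1/154.17 = 0.006486
[CO2*] = α₀ × DIC = 0.006486 × 2.18 = 0.01414 mmol/kg = 14.14 μmol/kg
pCO2 = [CO2*]/KH = 1.414×10^-5 / 2.630×10^-2 = 538 μatm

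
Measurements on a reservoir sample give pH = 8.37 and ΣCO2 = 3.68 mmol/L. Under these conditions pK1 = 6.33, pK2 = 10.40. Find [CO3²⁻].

[CO3²⁻] = 0.0337 mmol/L

α₂ = 1 / (1 + [H⁺]/K2 + [H⁺]²/(K1K2)) = 1 / (1 + 10^+2.03 + 10^-0.01)
   = 1 / (1 + 107.15 + 0.97724) = 1/109.13 = 0.009163
[CO3²⁻] = α₂ × DIC = 0.009163 × 3.68 = 0.0337 mmol/L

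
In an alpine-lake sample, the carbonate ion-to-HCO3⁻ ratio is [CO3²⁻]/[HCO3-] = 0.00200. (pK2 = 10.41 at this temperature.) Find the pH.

From K2 = [H⁺][CO3²⁻]/[HCO3-]:  pH = pK2 + log₁₀([CO3²⁻]/[HCO3-])
log₁₀(0.00200) = -2.699
pH = 10.41 + (-2.699) = 7.71

pH = 7.71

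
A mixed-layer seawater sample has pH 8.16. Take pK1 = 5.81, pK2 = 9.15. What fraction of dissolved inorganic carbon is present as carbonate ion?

α₂ = 0.0925

α₂ = 1 / (1 + [H⁺]/K2 + [H⁺]²/(K1K2)) = 1 / (1 + 10^+0.99 + 10^-1.36)
   = 1 / (1 + 9.7724 + 0.043652) = 1/10.816 = 0.09246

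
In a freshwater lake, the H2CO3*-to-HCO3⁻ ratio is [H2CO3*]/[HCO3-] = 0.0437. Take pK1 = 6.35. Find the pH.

pH = 7.71

From K1 = [H⁺][HCO3-]/[H2CO3*]:  pH = pK1 − log₁₀([H2CO3*]/[HCO3-])
log₁₀(0.0437) = -1.360
pH = 6.35 − (-1.360) = 7.71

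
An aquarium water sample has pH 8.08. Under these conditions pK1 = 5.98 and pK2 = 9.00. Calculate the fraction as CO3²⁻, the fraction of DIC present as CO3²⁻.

α₂ = 0.107

α₂ = 1 / (1 + [H⁺]/K2 + [H⁺]²/(K1K2)) = 1 / (1 + 10^+0.92 + 10^-1.18)
   = 1 / (1 + 8.3176 + 0.066069) = 1/9.3837 = 0.1066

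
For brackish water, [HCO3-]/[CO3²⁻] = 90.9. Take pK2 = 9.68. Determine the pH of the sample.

pH = 7.72

From K2 = [H⁺][CO3²⁻]/[HCO3-]:  pH = pK2 − log₁₀([HCO3-]/[CO3²⁻])
log₁₀(90.9) = +1.959
pH = 9.68 − (+1.959) = 7.72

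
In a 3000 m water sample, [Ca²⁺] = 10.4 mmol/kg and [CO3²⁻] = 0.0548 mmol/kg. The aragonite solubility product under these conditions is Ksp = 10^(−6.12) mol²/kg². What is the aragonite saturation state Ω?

Ω = 0.751

Ksp = 10^(−6.12) = 7.586×10^-7
Ω = [Ca²⁺][CO3²⁻]/Ksp = (10.4×10^-3)(0.0548×10^-3) / 7.586×10^-7 = 0.751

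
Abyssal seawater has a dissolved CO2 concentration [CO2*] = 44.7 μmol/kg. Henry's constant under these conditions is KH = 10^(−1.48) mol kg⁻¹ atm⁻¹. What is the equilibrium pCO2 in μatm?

pCO2 = 1350 μatm

KH = 10^(−1.48) = 3.311×10^-2 mol kg⁻¹ atm⁻¹
pCO2 = [CO2*]/KH = 44.7×10^-6 / 3.311×10^-2 = 1.35×10^-3 atm = 1350 μatm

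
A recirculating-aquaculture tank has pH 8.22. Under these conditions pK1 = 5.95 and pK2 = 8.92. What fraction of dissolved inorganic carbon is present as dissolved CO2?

α₀ = 1 / (1 + K1/[H⁺] + K1K2/[H⁺]²) = 1 / (1 + 10^+2.27 + 10^+1.57)
   = 1 / (1 + 186.21 + 37.154) = 1/224.36 = 0.004457

α₀ = 0.00446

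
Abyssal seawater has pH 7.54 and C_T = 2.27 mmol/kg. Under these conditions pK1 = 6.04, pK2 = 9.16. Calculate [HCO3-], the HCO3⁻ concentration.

[HCO3⁻] = 2.15 mmol/kg

α₁ = 1 / (1 + [H⁺]/K1 + K2/[H⁺]) = 1 / (1 + 10^-1.50 + 10^-1.62)
   = 1 / (1 + 0.031623 + 0.023988) = 1/1.0556 = 0.9473
[HCO3⁻] = α₁ × DIC = 0.9473 × 2.27 = 2.15 mmol/kg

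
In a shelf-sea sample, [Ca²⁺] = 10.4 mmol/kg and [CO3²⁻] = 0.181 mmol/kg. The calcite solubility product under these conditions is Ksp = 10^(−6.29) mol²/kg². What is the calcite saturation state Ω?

Ksp = 10^(−6.29) = 5.129×10^-7
Ω = [Ca²⁺][CO3²⁻]/Ksp = (10.4×10^-3)(0.181×10^-3) / 5.129×10^-7 = 3.67

Ω = 3.67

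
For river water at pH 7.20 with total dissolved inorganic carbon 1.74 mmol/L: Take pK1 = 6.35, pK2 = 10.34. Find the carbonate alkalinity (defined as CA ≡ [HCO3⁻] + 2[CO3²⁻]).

CA = [HCO3⁻] + 2[CO3²⁻] = (α₁ + 2α₂)·DIC
At pH 7.20: [H⁺]/K1 = 10^-0.85 = 0.14125, K2/[H⁺] = 10^-3.14 = 0.00072444
α₁ = 1/(1 + 0.14125 + 0.00072444) = 1/1.1420 = 0.8757; α₂ = α₁·K2/[H⁺] = 0.0006344
α₁ + 2α₂ = 0.8769
CA = 0.8769 × 1.74 = 1.53 mmol/L

CA = 1.53 mmol/L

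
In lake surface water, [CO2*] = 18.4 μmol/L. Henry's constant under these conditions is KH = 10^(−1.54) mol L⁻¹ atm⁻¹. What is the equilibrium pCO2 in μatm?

pCO2 = 638 μatm

KH = 10^(−1.54) = 2.884×10^-2 mol L⁻¹ atm⁻¹
pCO2 = [CO2*]/KH = 18.4×10^-6 / 2.884×10^-2 = 6.38×10^-4 atm = 638 μatm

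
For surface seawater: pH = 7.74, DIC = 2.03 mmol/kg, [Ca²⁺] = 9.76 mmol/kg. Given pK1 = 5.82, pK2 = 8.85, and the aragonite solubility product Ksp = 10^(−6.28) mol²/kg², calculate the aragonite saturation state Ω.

Ω = 2.69

α₂ = 1 / (1 + [H⁺]/K2 + [H⁺]²/(K1K2)) = 1 / (1 + 10^+1.11 + 10^-0.81)
   = 1 / (1 + 12.882 + 0.15488) = 1/14.037 = 0.07124
[CO3²⁻] = α₂ × DIC = 0.07124 × 2.03 = 0.1446 mmol/kg
Ksp = 10^(−6.28) = 5.248×10^-7
Ω = [Ca²⁺][CO3²⁻]/Ksp = (9.76×10^-3)(1.446×10^-4) / 5.248×10^-7 = 2.69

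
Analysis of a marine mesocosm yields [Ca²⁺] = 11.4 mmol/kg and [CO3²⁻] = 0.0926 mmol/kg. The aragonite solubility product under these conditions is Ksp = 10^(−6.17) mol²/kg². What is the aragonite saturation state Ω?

Ω = 1.56

Ksp = 10^(−6.17) = 6.761×10^-7
Ω = [Ca²⁺][CO3²⁻]/Ksp = (11.4×10^-3)(0.0926×10^-3) / 6.761×10^-7 = 1.56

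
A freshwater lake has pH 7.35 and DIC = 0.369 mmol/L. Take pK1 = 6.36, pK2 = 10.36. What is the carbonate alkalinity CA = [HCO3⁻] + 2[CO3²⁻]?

CA = 0.335 mmol/L

CA = [HCO3⁻] + 2[CO3²⁻] = (α₁ + 2α₂)·DIC
At pH 7.35: [H⁺]/K1 = 10^-0.99 = 0.10233, K2/[H⁺] = 10^-3.01 = 0.00097724
α₁ = 1/(1 + 0.10233 + 0.00097724) = 1/1.1033 = 0.9064; α₂ = α₁·K2/[H⁺] = 0.0008857
α₁ + 2α₂ = 0.9081
CA = 0.9081 × 0.369 = 0.335 mmol/L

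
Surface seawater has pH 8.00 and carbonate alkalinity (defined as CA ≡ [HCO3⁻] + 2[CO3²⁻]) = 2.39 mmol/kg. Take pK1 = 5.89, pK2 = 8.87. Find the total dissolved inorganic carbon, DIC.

DIC = 2.15 mmol/kg

CA = [HCO3⁻] + 2[CO3²⁻] = (α₁ + 2α₂)·DIC
At pH 8.00: [H⁺]/K1 = 10^-2.11 = 0.0077625, K2/[H⁺] = 10^-0.87 = 0.13490
α₁ = 1/(1 + 0.0077625 + 0.13490) = 1/1.1427 = 0.8752; α₂ = α₁·K2/[H⁺] = 0.1181
α₁ + 2α₂ = 1.1113
DIC = CA / (α₁ + 2α₂) = 2.39 / 1.1113 = 2.15 mmol/kg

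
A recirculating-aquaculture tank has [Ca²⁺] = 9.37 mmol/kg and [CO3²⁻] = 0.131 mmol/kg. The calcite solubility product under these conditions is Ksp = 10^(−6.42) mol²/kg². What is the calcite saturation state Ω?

Ω = 3.23

Ksp = 10^(−6.42) = 3.802×10^-7
Ω = [Ca²⁺][CO3²⁻]/Ksp = (9.37×10^-3)(0.131×10^-3) / 3.802×10^-7 = 3.23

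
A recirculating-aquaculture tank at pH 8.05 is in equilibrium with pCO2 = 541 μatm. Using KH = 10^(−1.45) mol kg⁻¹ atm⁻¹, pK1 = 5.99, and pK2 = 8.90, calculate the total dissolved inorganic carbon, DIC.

[CO2*] = KH · pCO2 = 10^(−1.45) × 541×10^-6 = 1.920×10^-5 mol/kg
α₀ = 1/(1 + K1/[H⁺] + K1K2/[H⁺]²) = 1/(1 + 10^+2.06 + 10^+1.21) = 0.007574
DIC = [CO2*]/α₀ = 1.920×10^-5 / 0.007574 = 2.53 mmol/kg

DIC = 2.53 mmol/kg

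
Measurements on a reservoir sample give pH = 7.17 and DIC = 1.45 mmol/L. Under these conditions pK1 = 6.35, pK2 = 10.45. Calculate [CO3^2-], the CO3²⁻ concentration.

[CO3²⁻] = 0.661 μmol/L

α₂ = 1 / (1 + [H⁺]/K2 + [H⁺]²/(K1K2)) = 1 / (1 + 10^+3.28 + 10^+2.46)
   = 1 / (1 + 1905.5 + 288.40) = 1/2194.9 = 0.0004556
[CO3²⁻] = α₂ × DIC = 0.0004556 × 1.45 = 0.000661 mmol/L = 0.661 μmol/L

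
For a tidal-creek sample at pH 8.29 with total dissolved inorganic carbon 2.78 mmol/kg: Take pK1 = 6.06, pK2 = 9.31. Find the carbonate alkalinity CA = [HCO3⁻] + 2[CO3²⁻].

CA = 3.01 mmol/kg

CA = [HCO3⁻] + 2[CO3²⁻] = (α₁ + 2α₂)·DIC
At pH 8.29: [H⁺]/K1 = 10^-2.23 = 0.0058884, K2/[H⁺] = 10^-1.02 = 0.095499
α₁ = 1/(1 + 0.0058884 + 0.095499) = 1/1.1014 = 0.9079; α₂ = α₁·K2/[H⁺] = 0.08671
α₁ + 2α₂ = 1.0814
CA = 1.0814 × 2.78 = 3.01 mmol/kg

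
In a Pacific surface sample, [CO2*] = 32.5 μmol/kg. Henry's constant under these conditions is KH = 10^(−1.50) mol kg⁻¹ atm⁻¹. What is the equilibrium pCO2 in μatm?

pCO2 = 1030 μatm

KH = 10^(−1.50) = 3.162×10^-2 mol kg⁻¹ atm⁻¹
pCO2 = [CO2*]/KH = 32.5×10^-6 / 3.162×10^-2 = 1.03×10^-3 atm = 1030 μatm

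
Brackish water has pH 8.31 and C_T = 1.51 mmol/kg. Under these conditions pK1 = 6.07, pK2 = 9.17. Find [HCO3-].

[HCO3⁻] = 1.32 mmol/kg

α₁ = 1 / (1 + [H⁺]/K1 + K2/[H⁺]) = 1 / (1 + 10^-2.24 + 10^-0.86)
   = 1 / (1 + 0.0057544 + 0.13804) = 1/1.1438 = 0.8743
[HCO3⁻] = α₁ × DIC = 0.8743 × 1.51 = 1.32 mmol/kg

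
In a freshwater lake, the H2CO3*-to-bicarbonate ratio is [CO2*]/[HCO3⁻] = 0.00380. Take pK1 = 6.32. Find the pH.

pH = 8.74

From K1 = [H⁺][HCO3⁻]/[CO2*]:  pH = pK1 − log₁₀([CO2*]/[HCO3⁻])
log₁₀(0.00380) = -2.420
pH = 6.32 − (-2.420) = 8.74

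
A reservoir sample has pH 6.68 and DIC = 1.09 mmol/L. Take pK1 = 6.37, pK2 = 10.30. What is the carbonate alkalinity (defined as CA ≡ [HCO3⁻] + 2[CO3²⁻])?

CA = [HCO3⁻] + 2[CO3²⁻] = (α₁ + 2α₂)·DIC
At pH 6.68: [H⁺]/K1 = 10^-0.31 = 0.48978, K2/[H⁺] = 10^-3.62 = 0.00023988
α₁ = 1/(1 + 0.48978 + 0.00023988) = 1/1.4900 = 0.6711; α₂ = α₁·K2/[H⁺] = 0.0001610
α₁ + 2α₂ = 0.6715
CA = 0.6715 × 1.09 = 0.732 mmol/L

CA = 0.732 mmol/L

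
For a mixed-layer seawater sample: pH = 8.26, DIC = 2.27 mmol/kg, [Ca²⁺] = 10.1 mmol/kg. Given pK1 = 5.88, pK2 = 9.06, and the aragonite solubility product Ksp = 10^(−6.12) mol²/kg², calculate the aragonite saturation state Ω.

Ω = 4.12

α₂ = 1 / (1 + [H⁺]/K2 + [H⁺]²/(K1K2)) = 1 / (1 + 10^+0.80 + 10^-1.58)
   = 1 / (1 + 6.3096 + 0.026303) = 1/7.3359 = 0.1363
[CO3²⁻] = α₂ × DIC = 0.1363 × 2.27 = 0.3094 mmol/kg
Ksp = 10^(−6.12) = 7.586×10^-7
Ω = [Ca²⁺][CO3²⁻]/Ksp = (10.1×10^-3)(3.094×10^-4) / 7.586×10^-7 = 4.12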